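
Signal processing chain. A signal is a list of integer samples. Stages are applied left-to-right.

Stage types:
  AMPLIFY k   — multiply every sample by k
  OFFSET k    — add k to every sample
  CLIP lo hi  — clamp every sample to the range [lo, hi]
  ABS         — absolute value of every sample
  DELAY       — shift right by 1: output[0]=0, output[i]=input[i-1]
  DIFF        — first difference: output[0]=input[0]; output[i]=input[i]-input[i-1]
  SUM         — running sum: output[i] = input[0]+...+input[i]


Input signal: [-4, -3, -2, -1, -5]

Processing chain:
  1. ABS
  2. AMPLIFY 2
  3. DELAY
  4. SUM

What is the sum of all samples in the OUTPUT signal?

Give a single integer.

Input: [-4, -3, -2, -1, -5]
Stage 1 (ABS): |-4|=4, |-3|=3, |-2|=2, |-1|=1, |-5|=5 -> [4, 3, 2, 1, 5]
Stage 2 (AMPLIFY 2): 4*2=8, 3*2=6, 2*2=4, 1*2=2, 5*2=10 -> [8, 6, 4, 2, 10]
Stage 3 (DELAY): [0, 8, 6, 4, 2] = [0, 8, 6, 4, 2] -> [0, 8, 6, 4, 2]
Stage 4 (SUM): sum[0..0]=0, sum[0..1]=8, sum[0..2]=14, sum[0..3]=18, sum[0..4]=20 -> [0, 8, 14, 18, 20]
Output sum: 60

Answer: 60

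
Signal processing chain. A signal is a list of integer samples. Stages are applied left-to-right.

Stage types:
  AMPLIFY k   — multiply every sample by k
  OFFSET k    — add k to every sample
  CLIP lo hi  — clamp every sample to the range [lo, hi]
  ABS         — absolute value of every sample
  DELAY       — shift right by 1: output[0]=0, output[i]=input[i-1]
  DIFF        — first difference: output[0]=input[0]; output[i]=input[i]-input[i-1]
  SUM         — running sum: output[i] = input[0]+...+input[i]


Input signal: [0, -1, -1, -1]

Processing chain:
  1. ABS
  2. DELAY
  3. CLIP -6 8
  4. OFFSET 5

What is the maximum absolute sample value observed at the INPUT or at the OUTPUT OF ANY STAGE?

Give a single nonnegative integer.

Input: [0, -1, -1, -1] (max |s|=1)
Stage 1 (ABS): |0|=0, |-1|=1, |-1|=1, |-1|=1 -> [0, 1, 1, 1] (max |s|=1)
Stage 2 (DELAY): [0, 0, 1, 1] = [0, 0, 1, 1] -> [0, 0, 1, 1] (max |s|=1)
Stage 3 (CLIP -6 8): clip(0,-6,8)=0, clip(0,-6,8)=0, clip(1,-6,8)=1, clip(1,-6,8)=1 -> [0, 0, 1, 1] (max |s|=1)
Stage 4 (OFFSET 5): 0+5=5, 0+5=5, 1+5=6, 1+5=6 -> [5, 5, 6, 6] (max |s|=6)
Overall max amplitude: 6

Answer: 6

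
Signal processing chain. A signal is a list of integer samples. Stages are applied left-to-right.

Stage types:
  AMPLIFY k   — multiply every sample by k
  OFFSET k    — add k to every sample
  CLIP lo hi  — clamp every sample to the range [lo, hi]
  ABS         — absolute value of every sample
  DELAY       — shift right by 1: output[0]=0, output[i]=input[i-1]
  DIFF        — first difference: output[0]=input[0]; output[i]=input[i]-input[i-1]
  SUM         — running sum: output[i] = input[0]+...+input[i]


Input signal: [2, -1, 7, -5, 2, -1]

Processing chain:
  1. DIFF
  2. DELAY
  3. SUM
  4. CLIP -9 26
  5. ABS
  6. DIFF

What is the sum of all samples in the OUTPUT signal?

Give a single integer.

Answer: 2

Derivation:
Input: [2, -1, 7, -5, 2, -1]
Stage 1 (DIFF): s[0]=2, -1-2=-3, 7--1=8, -5-7=-12, 2--5=7, -1-2=-3 -> [2, -3, 8, -12, 7, -3]
Stage 2 (DELAY): [0, 2, -3, 8, -12, 7] = [0, 2, -3, 8, -12, 7] -> [0, 2, -3, 8, -12, 7]
Stage 3 (SUM): sum[0..0]=0, sum[0..1]=2, sum[0..2]=-1, sum[0..3]=7, sum[0..4]=-5, sum[0..5]=2 -> [0, 2, -1, 7, -5, 2]
Stage 4 (CLIP -9 26): clip(0,-9,26)=0, clip(2,-9,26)=2, clip(-1,-9,26)=-1, clip(7,-9,26)=7, clip(-5,-9,26)=-5, clip(2,-9,26)=2 -> [0, 2, -1, 7, -5, 2]
Stage 5 (ABS): |0|=0, |2|=2, |-1|=1, |7|=7, |-5|=5, |2|=2 -> [0, 2, 1, 7, 5, 2]
Stage 6 (DIFF): s[0]=0, 2-0=2, 1-2=-1, 7-1=6, 5-7=-2, 2-5=-3 -> [0, 2, -1, 6, -2, -3]
Output sum: 2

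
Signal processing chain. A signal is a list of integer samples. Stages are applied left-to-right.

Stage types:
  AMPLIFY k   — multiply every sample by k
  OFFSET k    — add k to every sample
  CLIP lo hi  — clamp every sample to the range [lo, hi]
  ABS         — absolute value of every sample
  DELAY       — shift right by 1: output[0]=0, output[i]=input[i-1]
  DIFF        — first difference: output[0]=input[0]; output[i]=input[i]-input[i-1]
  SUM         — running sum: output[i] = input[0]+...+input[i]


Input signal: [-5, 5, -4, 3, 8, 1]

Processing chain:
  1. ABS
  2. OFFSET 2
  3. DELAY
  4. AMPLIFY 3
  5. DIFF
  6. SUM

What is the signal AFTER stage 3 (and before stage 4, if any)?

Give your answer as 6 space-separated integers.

Answer: 0 7 7 6 5 10

Derivation:
Input: [-5, 5, -4, 3, 8, 1]
Stage 1 (ABS): |-5|=5, |5|=5, |-4|=4, |3|=3, |8|=8, |1|=1 -> [5, 5, 4, 3, 8, 1]
Stage 2 (OFFSET 2): 5+2=7, 5+2=7, 4+2=6, 3+2=5, 8+2=10, 1+2=3 -> [7, 7, 6, 5, 10, 3]
Stage 3 (DELAY): [0, 7, 7, 6, 5, 10] = [0, 7, 7, 6, 5, 10] -> [0, 7, 7, 6, 5, 10]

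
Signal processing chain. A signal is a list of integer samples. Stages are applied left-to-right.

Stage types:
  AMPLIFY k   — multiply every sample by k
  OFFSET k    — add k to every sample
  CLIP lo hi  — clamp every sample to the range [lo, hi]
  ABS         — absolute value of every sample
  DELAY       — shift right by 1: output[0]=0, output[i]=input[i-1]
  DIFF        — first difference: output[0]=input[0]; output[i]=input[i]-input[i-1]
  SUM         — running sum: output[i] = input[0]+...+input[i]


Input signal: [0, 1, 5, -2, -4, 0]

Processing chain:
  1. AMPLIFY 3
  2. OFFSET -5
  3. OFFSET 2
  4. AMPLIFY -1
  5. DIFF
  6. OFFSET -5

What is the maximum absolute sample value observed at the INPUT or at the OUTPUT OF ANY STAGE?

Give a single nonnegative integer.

Input: [0, 1, 5, -2, -4, 0] (max |s|=5)
Stage 1 (AMPLIFY 3): 0*3=0, 1*3=3, 5*3=15, -2*3=-6, -4*3=-12, 0*3=0 -> [0, 3, 15, -6, -12, 0] (max |s|=15)
Stage 2 (OFFSET -5): 0+-5=-5, 3+-5=-2, 15+-5=10, -6+-5=-11, -12+-5=-17, 0+-5=-5 -> [-5, -2, 10, -11, -17, -5] (max |s|=17)
Stage 3 (OFFSET 2): -5+2=-3, -2+2=0, 10+2=12, -11+2=-9, -17+2=-15, -5+2=-3 -> [-3, 0, 12, -9, -15, -3] (max |s|=15)
Stage 4 (AMPLIFY -1): -3*-1=3, 0*-1=0, 12*-1=-12, -9*-1=9, -15*-1=15, -3*-1=3 -> [3, 0, -12, 9, 15, 3] (max |s|=15)
Stage 5 (DIFF): s[0]=3, 0-3=-3, -12-0=-12, 9--12=21, 15-9=6, 3-15=-12 -> [3, -3, -12, 21, 6, -12] (max |s|=21)
Stage 6 (OFFSET -5): 3+-5=-2, -3+-5=-8, -12+-5=-17, 21+-5=16, 6+-5=1, -12+-5=-17 -> [-2, -8, -17, 16, 1, -17] (max |s|=17)
Overall max amplitude: 21

Answer: 21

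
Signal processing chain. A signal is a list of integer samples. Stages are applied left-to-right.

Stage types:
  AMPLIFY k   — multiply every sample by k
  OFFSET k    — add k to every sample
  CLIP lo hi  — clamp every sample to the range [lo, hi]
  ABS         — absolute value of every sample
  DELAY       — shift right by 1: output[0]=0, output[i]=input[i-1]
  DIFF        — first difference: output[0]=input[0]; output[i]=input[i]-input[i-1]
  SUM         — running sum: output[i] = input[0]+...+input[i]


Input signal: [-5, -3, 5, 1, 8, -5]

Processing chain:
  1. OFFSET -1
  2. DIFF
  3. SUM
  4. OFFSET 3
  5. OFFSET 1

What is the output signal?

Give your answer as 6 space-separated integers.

Input: [-5, -3, 5, 1, 8, -5]
Stage 1 (OFFSET -1): -5+-1=-6, -3+-1=-4, 5+-1=4, 1+-1=0, 8+-1=7, -5+-1=-6 -> [-6, -4, 4, 0, 7, -6]
Stage 2 (DIFF): s[0]=-6, -4--6=2, 4--4=8, 0-4=-4, 7-0=7, -6-7=-13 -> [-6, 2, 8, -4, 7, -13]
Stage 3 (SUM): sum[0..0]=-6, sum[0..1]=-4, sum[0..2]=4, sum[0..3]=0, sum[0..4]=7, sum[0..5]=-6 -> [-6, -4, 4, 0, 7, -6]
Stage 4 (OFFSET 3): -6+3=-3, -4+3=-1, 4+3=7, 0+3=3, 7+3=10, -6+3=-3 -> [-3, -1, 7, 3, 10, -3]
Stage 5 (OFFSET 1): -3+1=-2, -1+1=0, 7+1=8, 3+1=4, 10+1=11, -3+1=-2 -> [-2, 0, 8, 4, 11, -2]

Answer: -2 0 8 4 11 -2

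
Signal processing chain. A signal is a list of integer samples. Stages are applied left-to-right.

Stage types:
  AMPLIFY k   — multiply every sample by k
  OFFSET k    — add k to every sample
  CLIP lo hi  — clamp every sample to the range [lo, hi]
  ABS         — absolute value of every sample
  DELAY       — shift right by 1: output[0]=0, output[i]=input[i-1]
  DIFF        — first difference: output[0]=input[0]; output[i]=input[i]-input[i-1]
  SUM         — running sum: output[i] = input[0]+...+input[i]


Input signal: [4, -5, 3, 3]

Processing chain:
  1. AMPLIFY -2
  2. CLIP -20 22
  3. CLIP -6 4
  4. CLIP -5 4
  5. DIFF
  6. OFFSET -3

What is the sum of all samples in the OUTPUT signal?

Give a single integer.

Input: [4, -5, 3, 3]
Stage 1 (AMPLIFY -2): 4*-2=-8, -5*-2=10, 3*-2=-6, 3*-2=-6 -> [-8, 10, -6, -6]
Stage 2 (CLIP -20 22): clip(-8,-20,22)=-8, clip(10,-20,22)=10, clip(-6,-20,22)=-6, clip(-6,-20,22)=-6 -> [-8, 10, -6, -6]
Stage 3 (CLIP -6 4): clip(-8,-6,4)=-6, clip(10,-6,4)=4, clip(-6,-6,4)=-6, clip(-6,-6,4)=-6 -> [-6, 4, -6, -6]
Stage 4 (CLIP -5 4): clip(-6,-5,4)=-5, clip(4,-5,4)=4, clip(-6,-5,4)=-5, clip(-6,-5,4)=-5 -> [-5, 4, -5, -5]
Stage 5 (DIFF): s[0]=-5, 4--5=9, -5-4=-9, -5--5=0 -> [-5, 9, -9, 0]
Stage 6 (OFFSET -3): -5+-3=-8, 9+-3=6, -9+-3=-12, 0+-3=-3 -> [-8, 6, -12, -3]
Output sum: -17

Answer: -17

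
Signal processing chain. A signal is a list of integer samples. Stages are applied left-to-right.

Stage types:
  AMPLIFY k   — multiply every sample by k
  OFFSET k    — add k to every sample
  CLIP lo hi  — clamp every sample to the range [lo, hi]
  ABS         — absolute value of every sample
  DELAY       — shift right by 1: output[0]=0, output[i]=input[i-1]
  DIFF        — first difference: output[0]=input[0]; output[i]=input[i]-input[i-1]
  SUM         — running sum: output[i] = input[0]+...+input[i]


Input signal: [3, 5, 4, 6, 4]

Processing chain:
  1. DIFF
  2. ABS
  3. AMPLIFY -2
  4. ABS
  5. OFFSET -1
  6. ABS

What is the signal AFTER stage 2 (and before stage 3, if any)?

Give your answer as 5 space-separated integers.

Input: [3, 5, 4, 6, 4]
Stage 1 (DIFF): s[0]=3, 5-3=2, 4-5=-1, 6-4=2, 4-6=-2 -> [3, 2, -1, 2, -2]
Stage 2 (ABS): |3|=3, |2|=2, |-1|=1, |2|=2, |-2|=2 -> [3, 2, 1, 2, 2]

Answer: 3 2 1 2 2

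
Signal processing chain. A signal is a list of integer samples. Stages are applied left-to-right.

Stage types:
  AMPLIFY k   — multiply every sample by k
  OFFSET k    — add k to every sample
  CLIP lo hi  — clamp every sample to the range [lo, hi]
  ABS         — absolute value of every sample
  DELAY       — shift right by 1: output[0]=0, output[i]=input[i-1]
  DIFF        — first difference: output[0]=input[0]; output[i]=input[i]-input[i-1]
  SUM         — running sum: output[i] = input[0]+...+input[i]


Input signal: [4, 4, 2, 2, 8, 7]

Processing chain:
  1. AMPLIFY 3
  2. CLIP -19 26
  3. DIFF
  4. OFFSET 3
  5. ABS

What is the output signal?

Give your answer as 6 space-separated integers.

Input: [4, 4, 2, 2, 8, 7]
Stage 1 (AMPLIFY 3): 4*3=12, 4*3=12, 2*3=6, 2*3=6, 8*3=24, 7*3=21 -> [12, 12, 6, 6, 24, 21]
Stage 2 (CLIP -19 26): clip(12,-19,26)=12, clip(12,-19,26)=12, clip(6,-19,26)=6, clip(6,-19,26)=6, clip(24,-19,26)=24, clip(21,-19,26)=21 -> [12, 12, 6, 6, 24, 21]
Stage 3 (DIFF): s[0]=12, 12-12=0, 6-12=-6, 6-6=0, 24-6=18, 21-24=-3 -> [12, 0, -6, 0, 18, -3]
Stage 4 (OFFSET 3): 12+3=15, 0+3=3, -6+3=-3, 0+3=3, 18+3=21, -3+3=0 -> [15, 3, -3, 3, 21, 0]
Stage 5 (ABS): |15|=15, |3|=3, |-3|=3, |3|=3, |21|=21, |0|=0 -> [15, 3, 3, 3, 21, 0]

Answer: 15 3 3 3 21 0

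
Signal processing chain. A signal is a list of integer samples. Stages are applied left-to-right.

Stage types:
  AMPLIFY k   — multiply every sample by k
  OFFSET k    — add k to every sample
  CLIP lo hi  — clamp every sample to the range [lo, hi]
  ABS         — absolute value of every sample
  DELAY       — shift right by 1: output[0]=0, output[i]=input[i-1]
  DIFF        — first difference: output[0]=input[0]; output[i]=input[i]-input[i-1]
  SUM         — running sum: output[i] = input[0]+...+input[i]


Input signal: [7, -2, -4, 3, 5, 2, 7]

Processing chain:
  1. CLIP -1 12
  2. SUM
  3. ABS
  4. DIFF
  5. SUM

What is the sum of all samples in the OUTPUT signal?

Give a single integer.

Answer: 76

Derivation:
Input: [7, -2, -4, 3, 5, 2, 7]
Stage 1 (CLIP -1 12): clip(7,-1,12)=7, clip(-2,-1,12)=-1, clip(-4,-1,12)=-1, clip(3,-1,12)=3, clip(5,-1,12)=5, clip(2,-1,12)=2, clip(7,-1,12)=7 -> [7, -1, -1, 3, 5, 2, 7]
Stage 2 (SUM): sum[0..0]=7, sum[0..1]=6, sum[0..2]=5, sum[0..3]=8, sum[0..4]=13, sum[0..5]=15, sum[0..6]=22 -> [7, 6, 5, 8, 13, 15, 22]
Stage 3 (ABS): |7|=7, |6|=6, |5|=5, |8|=8, |13|=13, |15|=15, |22|=22 -> [7, 6, 5, 8, 13, 15, 22]
Stage 4 (DIFF): s[0]=7, 6-7=-1, 5-6=-1, 8-5=3, 13-8=5, 15-13=2, 22-15=7 -> [7, -1, -1, 3, 5, 2, 7]
Stage 5 (SUM): sum[0..0]=7, sum[0..1]=6, sum[0..2]=5, sum[0..3]=8, sum[0..4]=13, sum[0..5]=15, sum[0..6]=22 -> [7, 6, 5, 8, 13, 15, 22]
Output sum: 76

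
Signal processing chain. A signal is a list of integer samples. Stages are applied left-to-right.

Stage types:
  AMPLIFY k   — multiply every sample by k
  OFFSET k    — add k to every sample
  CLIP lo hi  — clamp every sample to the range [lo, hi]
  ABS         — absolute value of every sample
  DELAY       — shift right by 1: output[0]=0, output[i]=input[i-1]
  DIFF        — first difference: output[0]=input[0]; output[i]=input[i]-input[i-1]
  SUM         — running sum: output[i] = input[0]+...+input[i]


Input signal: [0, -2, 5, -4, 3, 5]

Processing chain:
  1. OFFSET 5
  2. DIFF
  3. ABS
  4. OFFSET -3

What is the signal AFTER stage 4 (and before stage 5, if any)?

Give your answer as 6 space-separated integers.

Input: [0, -2, 5, -4, 3, 5]
Stage 1 (OFFSET 5): 0+5=5, -2+5=3, 5+5=10, -4+5=1, 3+5=8, 5+5=10 -> [5, 3, 10, 1, 8, 10]
Stage 2 (DIFF): s[0]=5, 3-5=-2, 10-3=7, 1-10=-9, 8-1=7, 10-8=2 -> [5, -2, 7, -9, 7, 2]
Stage 3 (ABS): |5|=5, |-2|=2, |7|=7, |-9|=9, |7|=7, |2|=2 -> [5, 2, 7, 9, 7, 2]
Stage 4 (OFFSET -3): 5+-3=2, 2+-3=-1, 7+-3=4, 9+-3=6, 7+-3=4, 2+-3=-1 -> [2, -1, 4, 6, 4, -1]

Answer: 2 -1 4 6 4 -1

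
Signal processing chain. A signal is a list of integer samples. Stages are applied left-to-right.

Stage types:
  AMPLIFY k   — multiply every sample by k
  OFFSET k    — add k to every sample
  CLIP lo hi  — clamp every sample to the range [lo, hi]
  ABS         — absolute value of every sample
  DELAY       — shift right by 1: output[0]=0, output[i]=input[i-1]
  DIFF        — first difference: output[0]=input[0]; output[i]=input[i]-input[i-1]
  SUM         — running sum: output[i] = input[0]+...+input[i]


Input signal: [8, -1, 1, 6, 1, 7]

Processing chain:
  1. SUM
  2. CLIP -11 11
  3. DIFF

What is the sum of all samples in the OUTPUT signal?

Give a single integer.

Answer: 11

Derivation:
Input: [8, -1, 1, 6, 1, 7]
Stage 1 (SUM): sum[0..0]=8, sum[0..1]=7, sum[0..2]=8, sum[0..3]=14, sum[0..4]=15, sum[0..5]=22 -> [8, 7, 8, 14, 15, 22]
Stage 2 (CLIP -11 11): clip(8,-11,11)=8, clip(7,-11,11)=7, clip(8,-11,11)=8, clip(14,-11,11)=11, clip(15,-11,11)=11, clip(22,-11,11)=11 -> [8, 7, 8, 11, 11, 11]
Stage 3 (DIFF): s[0]=8, 7-8=-1, 8-7=1, 11-8=3, 11-11=0, 11-11=0 -> [8, -1, 1, 3, 0, 0]
Output sum: 11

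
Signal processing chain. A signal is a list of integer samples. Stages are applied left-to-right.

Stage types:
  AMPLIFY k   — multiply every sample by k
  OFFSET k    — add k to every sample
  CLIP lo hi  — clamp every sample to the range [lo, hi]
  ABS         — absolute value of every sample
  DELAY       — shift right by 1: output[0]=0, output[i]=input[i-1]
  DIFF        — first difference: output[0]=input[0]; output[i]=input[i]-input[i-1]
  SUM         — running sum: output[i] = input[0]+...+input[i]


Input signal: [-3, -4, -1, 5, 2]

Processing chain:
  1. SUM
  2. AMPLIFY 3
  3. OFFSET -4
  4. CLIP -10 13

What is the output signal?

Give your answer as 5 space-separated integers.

Input: [-3, -4, -1, 5, 2]
Stage 1 (SUM): sum[0..0]=-3, sum[0..1]=-7, sum[0..2]=-8, sum[0..3]=-3, sum[0..4]=-1 -> [-3, -7, -8, -3, -1]
Stage 2 (AMPLIFY 3): -3*3=-9, -7*3=-21, -8*3=-24, -3*3=-9, -1*3=-3 -> [-9, -21, -24, -9, -3]
Stage 3 (OFFSET -4): -9+-4=-13, -21+-4=-25, -24+-4=-28, -9+-4=-13, -3+-4=-7 -> [-13, -25, -28, -13, -7]
Stage 4 (CLIP -10 13): clip(-13,-10,13)=-10, clip(-25,-10,13)=-10, clip(-28,-10,13)=-10, clip(-13,-10,13)=-10, clip(-7,-10,13)=-7 -> [-10, -10, -10, -10, -7]

Answer: -10 -10 -10 -10 -7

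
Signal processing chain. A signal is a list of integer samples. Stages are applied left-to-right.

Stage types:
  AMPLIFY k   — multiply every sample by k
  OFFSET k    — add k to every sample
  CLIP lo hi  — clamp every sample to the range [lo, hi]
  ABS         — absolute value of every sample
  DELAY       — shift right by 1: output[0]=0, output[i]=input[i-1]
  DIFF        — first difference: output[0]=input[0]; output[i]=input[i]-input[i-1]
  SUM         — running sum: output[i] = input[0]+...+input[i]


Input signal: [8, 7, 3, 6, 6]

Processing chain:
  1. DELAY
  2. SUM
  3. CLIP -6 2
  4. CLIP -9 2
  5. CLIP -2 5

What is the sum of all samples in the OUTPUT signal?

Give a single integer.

Answer: 8

Derivation:
Input: [8, 7, 3, 6, 6]
Stage 1 (DELAY): [0, 8, 7, 3, 6] = [0, 8, 7, 3, 6] -> [0, 8, 7, 3, 6]
Stage 2 (SUM): sum[0..0]=0, sum[0..1]=8, sum[0..2]=15, sum[0..3]=18, sum[0..4]=24 -> [0, 8, 15, 18, 24]
Stage 3 (CLIP -6 2): clip(0,-6,2)=0, clip(8,-6,2)=2, clip(15,-6,2)=2, clip(18,-6,2)=2, clip(24,-6,2)=2 -> [0, 2, 2, 2, 2]
Stage 4 (CLIP -9 2): clip(0,-9,2)=0, clip(2,-9,2)=2, clip(2,-9,2)=2, clip(2,-9,2)=2, clip(2,-9,2)=2 -> [0, 2, 2, 2, 2]
Stage 5 (CLIP -2 5): clip(0,-2,5)=0, clip(2,-2,5)=2, clip(2,-2,5)=2, clip(2,-2,5)=2, clip(2,-2,5)=2 -> [0, 2, 2, 2, 2]
Output sum: 8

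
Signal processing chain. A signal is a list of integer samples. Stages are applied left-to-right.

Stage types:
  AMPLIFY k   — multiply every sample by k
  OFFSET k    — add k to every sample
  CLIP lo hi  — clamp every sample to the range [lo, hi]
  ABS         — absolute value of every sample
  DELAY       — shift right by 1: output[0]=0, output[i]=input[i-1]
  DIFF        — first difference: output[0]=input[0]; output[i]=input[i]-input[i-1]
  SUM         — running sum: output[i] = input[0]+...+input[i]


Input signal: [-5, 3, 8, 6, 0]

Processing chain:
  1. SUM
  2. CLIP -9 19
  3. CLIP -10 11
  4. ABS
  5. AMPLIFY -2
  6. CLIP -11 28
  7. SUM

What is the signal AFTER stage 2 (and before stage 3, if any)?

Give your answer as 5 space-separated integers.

Input: [-5, 3, 8, 6, 0]
Stage 1 (SUM): sum[0..0]=-5, sum[0..1]=-2, sum[0..2]=6, sum[0..3]=12, sum[0..4]=12 -> [-5, -2, 6, 12, 12]
Stage 2 (CLIP -9 19): clip(-5,-9,19)=-5, clip(-2,-9,19)=-2, clip(6,-9,19)=6, clip(12,-9,19)=12, clip(12,-9,19)=12 -> [-5, -2, 6, 12, 12]

Answer: -5 -2 6 12 12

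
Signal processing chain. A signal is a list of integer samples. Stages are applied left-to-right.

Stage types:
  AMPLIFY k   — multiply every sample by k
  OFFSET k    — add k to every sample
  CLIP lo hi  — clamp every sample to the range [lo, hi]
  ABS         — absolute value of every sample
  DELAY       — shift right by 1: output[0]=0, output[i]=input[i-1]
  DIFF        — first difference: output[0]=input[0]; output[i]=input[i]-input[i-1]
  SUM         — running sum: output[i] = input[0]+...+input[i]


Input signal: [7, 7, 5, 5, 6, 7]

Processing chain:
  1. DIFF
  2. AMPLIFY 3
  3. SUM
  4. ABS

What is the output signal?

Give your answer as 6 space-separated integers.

Answer: 21 21 15 15 18 21

Derivation:
Input: [7, 7, 5, 5, 6, 7]
Stage 1 (DIFF): s[0]=7, 7-7=0, 5-7=-2, 5-5=0, 6-5=1, 7-6=1 -> [7, 0, -2, 0, 1, 1]
Stage 2 (AMPLIFY 3): 7*3=21, 0*3=0, -2*3=-6, 0*3=0, 1*3=3, 1*3=3 -> [21, 0, -6, 0, 3, 3]
Stage 3 (SUM): sum[0..0]=21, sum[0..1]=21, sum[0..2]=15, sum[0..3]=15, sum[0..4]=18, sum[0..5]=21 -> [21, 21, 15, 15, 18, 21]
Stage 4 (ABS): |21|=21, |21|=21, |15|=15, |15|=15, |18|=18, |21|=21 -> [21, 21, 15, 15, 18, 21]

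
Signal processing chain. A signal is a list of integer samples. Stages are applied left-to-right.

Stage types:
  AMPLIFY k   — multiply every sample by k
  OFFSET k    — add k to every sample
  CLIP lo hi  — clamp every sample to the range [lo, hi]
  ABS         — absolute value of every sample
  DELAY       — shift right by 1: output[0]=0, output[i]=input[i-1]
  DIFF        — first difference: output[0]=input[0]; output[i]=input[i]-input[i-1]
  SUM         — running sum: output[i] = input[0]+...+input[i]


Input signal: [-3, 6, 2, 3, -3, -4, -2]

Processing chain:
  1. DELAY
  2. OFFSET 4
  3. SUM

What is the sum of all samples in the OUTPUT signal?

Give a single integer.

Input: [-3, 6, 2, 3, -3, -4, -2]
Stage 1 (DELAY): [0, -3, 6, 2, 3, -3, -4] = [0, -3, 6, 2, 3, -3, -4] -> [0, -3, 6, 2, 3, -3, -4]
Stage 2 (OFFSET 4): 0+4=4, -3+4=1, 6+4=10, 2+4=6, 3+4=7, -3+4=1, -4+4=0 -> [4, 1, 10, 6, 7, 1, 0]
Stage 3 (SUM): sum[0..0]=4, sum[0..1]=5, sum[0..2]=15, sum[0..3]=21, sum[0..4]=28, sum[0..5]=29, sum[0..6]=29 -> [4, 5, 15, 21, 28, 29, 29]
Output sum: 131

Answer: 131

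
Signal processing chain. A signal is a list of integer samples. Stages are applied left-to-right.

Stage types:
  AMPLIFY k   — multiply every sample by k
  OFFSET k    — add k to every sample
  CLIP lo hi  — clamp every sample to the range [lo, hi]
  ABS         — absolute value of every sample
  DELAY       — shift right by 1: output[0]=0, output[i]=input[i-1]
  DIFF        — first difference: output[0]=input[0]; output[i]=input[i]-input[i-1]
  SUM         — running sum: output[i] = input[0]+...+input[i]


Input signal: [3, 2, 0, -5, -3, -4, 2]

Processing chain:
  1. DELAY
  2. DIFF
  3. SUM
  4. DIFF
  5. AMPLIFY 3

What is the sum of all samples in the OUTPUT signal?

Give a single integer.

Answer: -12

Derivation:
Input: [3, 2, 0, -5, -3, -4, 2]
Stage 1 (DELAY): [0, 3, 2, 0, -5, -3, -4] = [0, 3, 2, 0, -5, -3, -4] -> [0, 3, 2, 0, -5, -3, -4]
Stage 2 (DIFF): s[0]=0, 3-0=3, 2-3=-1, 0-2=-2, -5-0=-5, -3--5=2, -4--3=-1 -> [0, 3, -1, -2, -5, 2, -1]
Stage 3 (SUM): sum[0..0]=0, sum[0..1]=3, sum[0..2]=2, sum[0..3]=0, sum[0..4]=-5, sum[0..5]=-3, sum[0..6]=-4 -> [0, 3, 2, 0, -5, -3, -4]
Stage 4 (DIFF): s[0]=0, 3-0=3, 2-3=-1, 0-2=-2, -5-0=-5, -3--5=2, -4--3=-1 -> [0, 3, -1, -2, -5, 2, -1]
Stage 5 (AMPLIFY 3): 0*3=0, 3*3=9, -1*3=-3, -2*3=-6, -5*3=-15, 2*3=6, -1*3=-3 -> [0, 9, -3, -6, -15, 6, -3]
Output sum: -12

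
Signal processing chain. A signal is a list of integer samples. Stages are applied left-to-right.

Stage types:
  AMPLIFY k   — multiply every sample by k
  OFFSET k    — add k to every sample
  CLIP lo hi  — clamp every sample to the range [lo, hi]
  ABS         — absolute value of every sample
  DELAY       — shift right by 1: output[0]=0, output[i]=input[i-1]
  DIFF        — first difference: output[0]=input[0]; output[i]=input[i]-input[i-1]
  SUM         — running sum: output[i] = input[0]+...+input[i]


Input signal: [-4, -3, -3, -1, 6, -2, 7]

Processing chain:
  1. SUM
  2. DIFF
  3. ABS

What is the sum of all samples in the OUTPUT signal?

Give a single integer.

Input: [-4, -3, -3, -1, 6, -2, 7]
Stage 1 (SUM): sum[0..0]=-4, sum[0..1]=-7, sum[0..2]=-10, sum[0..3]=-11, sum[0..4]=-5, sum[0..5]=-7, sum[0..6]=0 -> [-4, -7, -10, -11, -5, -7, 0]
Stage 2 (DIFF): s[0]=-4, -7--4=-3, -10--7=-3, -11--10=-1, -5--11=6, -7--5=-2, 0--7=7 -> [-4, -3, -3, -1, 6, -2, 7]
Stage 3 (ABS): |-4|=4, |-3|=3, |-3|=3, |-1|=1, |6|=6, |-2|=2, |7|=7 -> [4, 3, 3, 1, 6, 2, 7]
Output sum: 26

Answer: 26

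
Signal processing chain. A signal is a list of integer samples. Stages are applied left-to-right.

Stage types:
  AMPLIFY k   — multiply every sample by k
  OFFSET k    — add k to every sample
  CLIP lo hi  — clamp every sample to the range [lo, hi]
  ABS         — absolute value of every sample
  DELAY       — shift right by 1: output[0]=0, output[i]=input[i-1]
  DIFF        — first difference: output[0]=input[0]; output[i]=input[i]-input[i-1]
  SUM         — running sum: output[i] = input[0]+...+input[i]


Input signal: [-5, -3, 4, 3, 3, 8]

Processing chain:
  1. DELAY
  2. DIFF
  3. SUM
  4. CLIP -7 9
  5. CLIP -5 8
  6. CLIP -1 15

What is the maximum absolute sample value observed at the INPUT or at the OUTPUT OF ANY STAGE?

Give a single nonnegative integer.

Answer: 8

Derivation:
Input: [-5, -3, 4, 3, 3, 8] (max |s|=8)
Stage 1 (DELAY): [0, -5, -3, 4, 3, 3] = [0, -5, -3, 4, 3, 3] -> [0, -5, -3, 4, 3, 3] (max |s|=5)
Stage 2 (DIFF): s[0]=0, -5-0=-5, -3--5=2, 4--3=7, 3-4=-1, 3-3=0 -> [0, -5, 2, 7, -1, 0] (max |s|=7)
Stage 3 (SUM): sum[0..0]=0, sum[0..1]=-5, sum[0..2]=-3, sum[0..3]=4, sum[0..4]=3, sum[0..5]=3 -> [0, -5, -3, 4, 3, 3] (max |s|=5)
Stage 4 (CLIP -7 9): clip(0,-7,9)=0, clip(-5,-7,9)=-5, clip(-3,-7,9)=-3, clip(4,-7,9)=4, clip(3,-7,9)=3, clip(3,-7,9)=3 -> [0, -5, -3, 4, 3, 3] (max |s|=5)
Stage 5 (CLIP -5 8): clip(0,-5,8)=0, clip(-5,-5,8)=-5, clip(-3,-5,8)=-3, clip(4,-5,8)=4, clip(3,-5,8)=3, clip(3,-5,8)=3 -> [0, -5, -3, 4, 3, 3] (max |s|=5)
Stage 6 (CLIP -1 15): clip(0,-1,15)=0, clip(-5,-1,15)=-1, clip(-3,-1,15)=-1, clip(4,-1,15)=4, clip(3,-1,15)=3, clip(3,-1,15)=3 -> [0, -1, -1, 4, 3, 3] (max |s|=4)
Overall max amplitude: 8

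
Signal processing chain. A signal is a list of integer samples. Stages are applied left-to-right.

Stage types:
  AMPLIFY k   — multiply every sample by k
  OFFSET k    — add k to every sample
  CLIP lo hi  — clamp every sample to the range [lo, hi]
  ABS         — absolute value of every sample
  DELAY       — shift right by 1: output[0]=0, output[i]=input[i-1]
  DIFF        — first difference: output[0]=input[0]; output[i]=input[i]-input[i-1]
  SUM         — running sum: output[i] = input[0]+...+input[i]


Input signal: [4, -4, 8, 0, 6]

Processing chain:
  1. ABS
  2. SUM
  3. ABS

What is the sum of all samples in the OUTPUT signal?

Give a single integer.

Input: [4, -4, 8, 0, 6]
Stage 1 (ABS): |4|=4, |-4|=4, |8|=8, |0|=0, |6|=6 -> [4, 4, 8, 0, 6]
Stage 2 (SUM): sum[0..0]=4, sum[0..1]=8, sum[0..2]=16, sum[0..3]=16, sum[0..4]=22 -> [4, 8, 16, 16, 22]
Stage 3 (ABS): |4|=4, |8|=8, |16|=16, |16|=16, |22|=22 -> [4, 8, 16, 16, 22]
Output sum: 66

Answer: 66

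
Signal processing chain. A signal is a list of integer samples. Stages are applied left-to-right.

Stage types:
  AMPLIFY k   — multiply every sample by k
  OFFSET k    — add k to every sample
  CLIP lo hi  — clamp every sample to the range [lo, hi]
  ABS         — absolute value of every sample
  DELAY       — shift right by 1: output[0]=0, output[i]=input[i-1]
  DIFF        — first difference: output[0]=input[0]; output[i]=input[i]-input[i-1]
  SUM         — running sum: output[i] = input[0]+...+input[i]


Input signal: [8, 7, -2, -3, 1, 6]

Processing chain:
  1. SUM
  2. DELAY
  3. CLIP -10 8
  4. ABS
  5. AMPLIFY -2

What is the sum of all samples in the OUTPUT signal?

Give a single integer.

Answer: -80

Derivation:
Input: [8, 7, -2, -3, 1, 6]
Stage 1 (SUM): sum[0..0]=8, sum[0..1]=15, sum[0..2]=13, sum[0..3]=10, sum[0..4]=11, sum[0..5]=17 -> [8, 15, 13, 10, 11, 17]
Stage 2 (DELAY): [0, 8, 15, 13, 10, 11] = [0, 8, 15, 13, 10, 11] -> [0, 8, 15, 13, 10, 11]
Stage 3 (CLIP -10 8): clip(0,-10,8)=0, clip(8,-10,8)=8, clip(15,-10,8)=8, clip(13,-10,8)=8, clip(10,-10,8)=8, clip(11,-10,8)=8 -> [0, 8, 8, 8, 8, 8]
Stage 4 (ABS): |0|=0, |8|=8, |8|=8, |8|=8, |8|=8, |8|=8 -> [0, 8, 8, 8, 8, 8]
Stage 5 (AMPLIFY -2): 0*-2=0, 8*-2=-16, 8*-2=-16, 8*-2=-16, 8*-2=-16, 8*-2=-16 -> [0, -16, -16, -16, -16, -16]
Output sum: -80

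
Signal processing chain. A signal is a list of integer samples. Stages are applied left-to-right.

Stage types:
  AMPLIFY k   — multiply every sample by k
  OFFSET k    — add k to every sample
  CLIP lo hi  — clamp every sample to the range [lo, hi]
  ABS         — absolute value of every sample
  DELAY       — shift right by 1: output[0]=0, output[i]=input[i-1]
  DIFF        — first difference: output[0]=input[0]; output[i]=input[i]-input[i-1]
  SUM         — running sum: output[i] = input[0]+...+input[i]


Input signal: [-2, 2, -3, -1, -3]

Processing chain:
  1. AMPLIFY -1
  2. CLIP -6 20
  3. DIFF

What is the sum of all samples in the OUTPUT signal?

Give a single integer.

Input: [-2, 2, -3, -1, -3]
Stage 1 (AMPLIFY -1): -2*-1=2, 2*-1=-2, -3*-1=3, -1*-1=1, -3*-1=3 -> [2, -2, 3, 1, 3]
Stage 2 (CLIP -6 20): clip(2,-6,20)=2, clip(-2,-6,20)=-2, clip(3,-6,20)=3, clip(1,-6,20)=1, clip(3,-6,20)=3 -> [2, -2, 3, 1, 3]
Stage 3 (DIFF): s[0]=2, -2-2=-4, 3--2=5, 1-3=-2, 3-1=2 -> [2, -4, 5, -2, 2]
Output sum: 3

Answer: 3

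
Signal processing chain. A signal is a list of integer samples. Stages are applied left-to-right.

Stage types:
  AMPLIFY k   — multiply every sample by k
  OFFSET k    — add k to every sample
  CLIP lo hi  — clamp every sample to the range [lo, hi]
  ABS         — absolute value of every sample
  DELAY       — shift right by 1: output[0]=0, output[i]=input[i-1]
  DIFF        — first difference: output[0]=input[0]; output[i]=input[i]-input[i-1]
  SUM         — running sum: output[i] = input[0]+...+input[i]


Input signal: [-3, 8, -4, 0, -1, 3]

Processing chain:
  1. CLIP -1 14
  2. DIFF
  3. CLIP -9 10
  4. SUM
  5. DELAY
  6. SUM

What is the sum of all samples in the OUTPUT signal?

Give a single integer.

Answer: 23

Derivation:
Input: [-3, 8, -4, 0, -1, 3]
Stage 1 (CLIP -1 14): clip(-3,-1,14)=-1, clip(8,-1,14)=8, clip(-4,-1,14)=-1, clip(0,-1,14)=0, clip(-1,-1,14)=-1, clip(3,-1,14)=3 -> [-1, 8, -1, 0, -1, 3]
Stage 2 (DIFF): s[0]=-1, 8--1=9, -1-8=-9, 0--1=1, -1-0=-1, 3--1=4 -> [-1, 9, -9, 1, -1, 4]
Stage 3 (CLIP -9 10): clip(-1,-9,10)=-1, clip(9,-9,10)=9, clip(-9,-9,10)=-9, clip(1,-9,10)=1, clip(-1,-9,10)=-1, clip(4,-9,10)=4 -> [-1, 9, -9, 1, -1, 4]
Stage 4 (SUM): sum[0..0]=-1, sum[0..1]=8, sum[0..2]=-1, sum[0..3]=0, sum[0..4]=-1, sum[0..5]=3 -> [-1, 8, -1, 0, -1, 3]
Stage 5 (DELAY): [0, -1, 8, -1, 0, -1] = [0, -1, 8, -1, 0, -1] -> [0, -1, 8, -1, 0, -1]
Stage 6 (SUM): sum[0..0]=0, sum[0..1]=-1, sum[0..2]=7, sum[0..3]=6, sum[0..4]=6, sum[0..5]=5 -> [0, -1, 7, 6, 6, 5]
Output sum: 23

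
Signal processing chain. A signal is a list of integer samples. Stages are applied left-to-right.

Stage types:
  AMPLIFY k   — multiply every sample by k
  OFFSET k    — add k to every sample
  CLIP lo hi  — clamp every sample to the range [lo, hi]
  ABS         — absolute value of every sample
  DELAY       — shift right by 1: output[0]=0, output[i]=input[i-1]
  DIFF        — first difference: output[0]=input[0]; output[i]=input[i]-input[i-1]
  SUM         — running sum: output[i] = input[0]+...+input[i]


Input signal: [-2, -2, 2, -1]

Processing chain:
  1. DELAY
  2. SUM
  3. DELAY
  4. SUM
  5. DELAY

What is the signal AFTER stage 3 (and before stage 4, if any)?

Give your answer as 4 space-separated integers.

Answer: 0 0 -2 -4

Derivation:
Input: [-2, -2, 2, -1]
Stage 1 (DELAY): [0, -2, -2, 2] = [0, -2, -2, 2] -> [0, -2, -2, 2]
Stage 2 (SUM): sum[0..0]=0, sum[0..1]=-2, sum[0..2]=-4, sum[0..3]=-2 -> [0, -2, -4, -2]
Stage 3 (DELAY): [0, 0, -2, -4] = [0, 0, -2, -4] -> [0, 0, -2, -4]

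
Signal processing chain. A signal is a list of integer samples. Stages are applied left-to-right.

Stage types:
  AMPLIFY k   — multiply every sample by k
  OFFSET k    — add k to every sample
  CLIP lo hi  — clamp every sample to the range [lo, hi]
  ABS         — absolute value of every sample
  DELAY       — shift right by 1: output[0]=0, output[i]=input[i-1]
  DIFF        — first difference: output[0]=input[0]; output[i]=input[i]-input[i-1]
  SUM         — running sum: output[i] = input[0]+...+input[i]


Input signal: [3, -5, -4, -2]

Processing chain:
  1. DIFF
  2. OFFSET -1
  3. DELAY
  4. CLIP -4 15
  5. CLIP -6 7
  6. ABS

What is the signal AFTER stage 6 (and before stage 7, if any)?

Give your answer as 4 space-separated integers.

Input: [3, -5, -4, -2]
Stage 1 (DIFF): s[0]=3, -5-3=-8, -4--5=1, -2--4=2 -> [3, -8, 1, 2]
Stage 2 (OFFSET -1): 3+-1=2, -8+-1=-9, 1+-1=0, 2+-1=1 -> [2, -9, 0, 1]
Stage 3 (DELAY): [0, 2, -9, 0] = [0, 2, -9, 0] -> [0, 2, -9, 0]
Stage 4 (CLIP -4 15): clip(0,-4,15)=0, clip(2,-4,15)=2, clip(-9,-4,15)=-4, clip(0,-4,15)=0 -> [0, 2, -4, 0]
Stage 5 (CLIP -6 7): clip(0,-6,7)=0, clip(2,-6,7)=2, clip(-4,-6,7)=-4, clip(0,-6,7)=0 -> [0, 2, -4, 0]
Stage 6 (ABS): |0|=0, |2|=2, |-4|=4, |0|=0 -> [0, 2, 4, 0]

Answer: 0 2 4 0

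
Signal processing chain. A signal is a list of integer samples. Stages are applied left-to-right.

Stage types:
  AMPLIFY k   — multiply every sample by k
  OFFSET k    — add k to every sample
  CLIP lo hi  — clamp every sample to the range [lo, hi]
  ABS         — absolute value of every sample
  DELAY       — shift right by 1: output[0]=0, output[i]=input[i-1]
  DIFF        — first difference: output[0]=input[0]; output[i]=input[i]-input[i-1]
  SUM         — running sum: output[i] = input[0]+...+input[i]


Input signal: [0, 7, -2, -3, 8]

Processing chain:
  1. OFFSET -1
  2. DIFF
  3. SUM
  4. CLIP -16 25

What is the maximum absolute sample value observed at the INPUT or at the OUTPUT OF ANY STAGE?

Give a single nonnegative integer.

Input: [0, 7, -2, -3, 8] (max |s|=8)
Stage 1 (OFFSET -1): 0+-1=-1, 7+-1=6, -2+-1=-3, -3+-1=-4, 8+-1=7 -> [-1, 6, -3, -4, 7] (max |s|=7)
Stage 2 (DIFF): s[0]=-1, 6--1=7, -3-6=-9, -4--3=-1, 7--4=11 -> [-1, 7, -9, -1, 11] (max |s|=11)
Stage 3 (SUM): sum[0..0]=-1, sum[0..1]=6, sum[0..2]=-3, sum[0..3]=-4, sum[0..4]=7 -> [-1, 6, -3, -4, 7] (max |s|=7)
Stage 4 (CLIP -16 25): clip(-1,-16,25)=-1, clip(6,-16,25)=6, clip(-3,-16,25)=-3, clip(-4,-16,25)=-4, clip(7,-16,25)=7 -> [-1, 6, -3, -4, 7] (max |s|=7)
Overall max amplitude: 11

Answer: 11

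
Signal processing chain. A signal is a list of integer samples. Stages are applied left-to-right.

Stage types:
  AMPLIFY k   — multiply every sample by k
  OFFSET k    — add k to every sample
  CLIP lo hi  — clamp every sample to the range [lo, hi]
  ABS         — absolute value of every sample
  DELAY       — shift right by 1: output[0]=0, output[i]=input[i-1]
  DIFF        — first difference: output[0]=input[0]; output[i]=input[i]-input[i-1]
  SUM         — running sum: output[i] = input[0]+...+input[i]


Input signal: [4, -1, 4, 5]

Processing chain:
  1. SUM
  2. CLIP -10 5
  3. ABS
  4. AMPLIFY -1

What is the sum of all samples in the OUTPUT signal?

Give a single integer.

Input: [4, -1, 4, 5]
Stage 1 (SUM): sum[0..0]=4, sum[0..1]=3, sum[0..2]=7, sum[0..3]=12 -> [4, 3, 7, 12]
Stage 2 (CLIP -10 5): clip(4,-10,5)=4, clip(3,-10,5)=3, clip(7,-10,5)=5, clip(12,-10,5)=5 -> [4, 3, 5, 5]
Stage 3 (ABS): |4|=4, |3|=3, |5|=5, |5|=5 -> [4, 3, 5, 5]
Stage 4 (AMPLIFY -1): 4*-1=-4, 3*-1=-3, 5*-1=-5, 5*-1=-5 -> [-4, -3, -5, -5]
Output sum: -17

Answer: -17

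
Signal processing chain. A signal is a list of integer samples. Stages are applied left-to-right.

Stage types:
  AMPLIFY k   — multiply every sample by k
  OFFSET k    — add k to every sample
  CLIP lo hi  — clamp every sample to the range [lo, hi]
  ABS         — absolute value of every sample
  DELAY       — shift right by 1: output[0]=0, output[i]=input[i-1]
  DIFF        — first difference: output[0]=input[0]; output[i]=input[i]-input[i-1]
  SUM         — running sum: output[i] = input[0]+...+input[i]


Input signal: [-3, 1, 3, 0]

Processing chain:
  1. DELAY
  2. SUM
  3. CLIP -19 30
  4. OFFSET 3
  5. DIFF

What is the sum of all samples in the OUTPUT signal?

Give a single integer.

Answer: 4

Derivation:
Input: [-3, 1, 3, 0]
Stage 1 (DELAY): [0, -3, 1, 3] = [0, -3, 1, 3] -> [0, -3, 1, 3]
Stage 2 (SUM): sum[0..0]=0, sum[0..1]=-3, sum[0..2]=-2, sum[0..3]=1 -> [0, -3, -2, 1]
Stage 3 (CLIP -19 30): clip(0,-19,30)=0, clip(-3,-19,30)=-3, clip(-2,-19,30)=-2, clip(1,-19,30)=1 -> [0, -3, -2, 1]
Stage 4 (OFFSET 3): 0+3=3, -3+3=0, -2+3=1, 1+3=4 -> [3, 0, 1, 4]
Stage 5 (DIFF): s[0]=3, 0-3=-3, 1-0=1, 4-1=3 -> [3, -3, 1, 3]
Output sum: 4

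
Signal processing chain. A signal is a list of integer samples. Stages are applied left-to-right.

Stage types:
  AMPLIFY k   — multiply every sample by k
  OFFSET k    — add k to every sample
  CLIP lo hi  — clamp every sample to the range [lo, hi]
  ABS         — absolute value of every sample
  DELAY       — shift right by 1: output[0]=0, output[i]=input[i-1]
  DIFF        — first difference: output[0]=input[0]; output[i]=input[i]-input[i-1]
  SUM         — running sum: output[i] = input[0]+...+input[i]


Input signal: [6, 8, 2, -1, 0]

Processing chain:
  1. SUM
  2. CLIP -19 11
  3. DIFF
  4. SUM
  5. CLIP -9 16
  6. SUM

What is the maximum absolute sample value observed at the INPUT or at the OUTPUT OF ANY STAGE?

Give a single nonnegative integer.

Answer: 50

Derivation:
Input: [6, 8, 2, -1, 0] (max |s|=8)
Stage 1 (SUM): sum[0..0]=6, sum[0..1]=14, sum[0..2]=16, sum[0..3]=15, sum[0..4]=15 -> [6, 14, 16, 15, 15] (max |s|=16)
Stage 2 (CLIP -19 11): clip(6,-19,11)=6, clip(14,-19,11)=11, clip(16,-19,11)=11, clip(15,-19,11)=11, clip(15,-19,11)=11 -> [6, 11, 11, 11, 11] (max |s|=11)
Stage 3 (DIFF): s[0]=6, 11-6=5, 11-11=0, 11-11=0, 11-11=0 -> [6, 5, 0, 0, 0] (max |s|=6)
Stage 4 (SUM): sum[0..0]=6, sum[0..1]=11, sum[0..2]=11, sum[0..3]=11, sum[0..4]=11 -> [6, 11, 11, 11, 11] (max |s|=11)
Stage 5 (CLIP -9 16): clip(6,-9,16)=6, clip(11,-9,16)=11, clip(11,-9,16)=11, clip(11,-9,16)=11, clip(11,-9,16)=11 -> [6, 11, 11, 11, 11] (max |s|=11)
Stage 6 (SUM): sum[0..0]=6, sum[0..1]=17, sum[0..2]=28, sum[0..3]=39, sum[0..4]=50 -> [6, 17, 28, 39, 50] (max |s|=50)
Overall max amplitude: 50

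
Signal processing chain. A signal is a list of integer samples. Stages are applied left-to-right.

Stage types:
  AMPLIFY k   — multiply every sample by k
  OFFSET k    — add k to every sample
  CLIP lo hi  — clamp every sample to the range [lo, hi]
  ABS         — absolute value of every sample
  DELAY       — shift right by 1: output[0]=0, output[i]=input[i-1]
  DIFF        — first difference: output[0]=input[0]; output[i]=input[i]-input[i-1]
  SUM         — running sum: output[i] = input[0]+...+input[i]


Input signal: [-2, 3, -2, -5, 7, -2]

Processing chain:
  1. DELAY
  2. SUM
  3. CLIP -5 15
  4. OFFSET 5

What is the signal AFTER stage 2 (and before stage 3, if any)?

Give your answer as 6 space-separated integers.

Answer: 0 -2 1 -1 -6 1

Derivation:
Input: [-2, 3, -2, -5, 7, -2]
Stage 1 (DELAY): [0, -2, 3, -2, -5, 7] = [0, -2, 3, -2, -5, 7] -> [0, -2, 3, -2, -5, 7]
Stage 2 (SUM): sum[0..0]=0, sum[0..1]=-2, sum[0..2]=1, sum[0..3]=-1, sum[0..4]=-6, sum[0..5]=1 -> [0, -2, 1, -1, -6, 1]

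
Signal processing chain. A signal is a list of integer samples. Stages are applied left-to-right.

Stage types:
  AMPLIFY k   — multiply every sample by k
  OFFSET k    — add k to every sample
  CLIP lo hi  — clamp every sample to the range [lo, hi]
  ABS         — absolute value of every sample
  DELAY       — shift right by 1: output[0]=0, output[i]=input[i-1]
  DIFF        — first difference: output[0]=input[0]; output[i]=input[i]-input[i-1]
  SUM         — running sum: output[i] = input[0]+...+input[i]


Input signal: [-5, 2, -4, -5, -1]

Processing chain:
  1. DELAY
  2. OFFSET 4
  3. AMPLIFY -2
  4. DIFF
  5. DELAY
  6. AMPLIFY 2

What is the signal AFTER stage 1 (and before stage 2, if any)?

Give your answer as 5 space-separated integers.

Input: [-5, 2, -4, -5, -1]
Stage 1 (DELAY): [0, -5, 2, -4, -5] = [0, -5, 2, -4, -5] -> [0, -5, 2, -4, -5]

Answer: 0 -5 2 -4 -5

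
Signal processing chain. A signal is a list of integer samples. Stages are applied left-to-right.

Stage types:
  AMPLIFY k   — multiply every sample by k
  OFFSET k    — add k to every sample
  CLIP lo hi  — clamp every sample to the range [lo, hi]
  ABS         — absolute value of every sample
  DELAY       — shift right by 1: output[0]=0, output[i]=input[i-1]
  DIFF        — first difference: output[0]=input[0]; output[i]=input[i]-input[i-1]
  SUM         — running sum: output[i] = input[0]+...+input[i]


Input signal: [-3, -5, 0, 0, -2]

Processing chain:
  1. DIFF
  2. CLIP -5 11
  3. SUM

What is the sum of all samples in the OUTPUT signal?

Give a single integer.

Input: [-3, -5, 0, 0, -2]
Stage 1 (DIFF): s[0]=-3, -5--3=-2, 0--5=5, 0-0=0, -2-0=-2 -> [-3, -2, 5, 0, -2]
Stage 2 (CLIP -5 11): clip(-3,-5,11)=-3, clip(-2,-5,11)=-2, clip(5,-5,11)=5, clip(0,-5,11)=0, clip(-2,-5,11)=-2 -> [-3, -2, 5, 0, -2]
Stage 3 (SUM): sum[0..0]=-3, sum[0..1]=-5, sum[0..2]=0, sum[0..3]=0, sum[0..4]=-2 -> [-3, -5, 0, 0, -2]
Output sum: -10

Answer: -10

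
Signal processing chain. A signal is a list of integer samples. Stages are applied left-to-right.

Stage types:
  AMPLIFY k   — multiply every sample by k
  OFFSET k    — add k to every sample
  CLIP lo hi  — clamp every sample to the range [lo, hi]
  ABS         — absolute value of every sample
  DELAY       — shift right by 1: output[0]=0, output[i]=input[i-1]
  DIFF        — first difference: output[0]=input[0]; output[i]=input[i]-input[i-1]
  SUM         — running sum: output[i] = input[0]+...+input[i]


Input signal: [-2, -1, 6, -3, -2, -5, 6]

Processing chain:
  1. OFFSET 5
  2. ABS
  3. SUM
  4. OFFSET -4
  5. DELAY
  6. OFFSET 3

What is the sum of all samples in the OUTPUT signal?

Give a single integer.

Answer: 91

Derivation:
Input: [-2, -1, 6, -3, -2, -5, 6]
Stage 1 (OFFSET 5): -2+5=3, -1+5=4, 6+5=11, -3+5=2, -2+5=3, -5+5=0, 6+5=11 -> [3, 4, 11, 2, 3, 0, 11]
Stage 2 (ABS): |3|=3, |4|=4, |11|=11, |2|=2, |3|=3, |0|=0, |11|=11 -> [3, 4, 11, 2, 3, 0, 11]
Stage 3 (SUM): sum[0..0]=3, sum[0..1]=7, sum[0..2]=18, sum[0..3]=20, sum[0..4]=23, sum[0..5]=23, sum[0..6]=34 -> [3, 7, 18, 20, 23, 23, 34]
Stage 4 (OFFSET -4): 3+-4=-1, 7+-4=3, 18+-4=14, 20+-4=16, 23+-4=19, 23+-4=19, 34+-4=30 -> [-1, 3, 14, 16, 19, 19, 30]
Stage 5 (DELAY): [0, -1, 3, 14, 16, 19, 19] = [0, -1, 3, 14, 16, 19, 19] -> [0, -1, 3, 14, 16, 19, 19]
Stage 6 (OFFSET 3): 0+3=3, -1+3=2, 3+3=6, 14+3=17, 16+3=19, 19+3=22, 19+3=22 -> [3, 2, 6, 17, 19, 22, 22]
Output sum: 91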